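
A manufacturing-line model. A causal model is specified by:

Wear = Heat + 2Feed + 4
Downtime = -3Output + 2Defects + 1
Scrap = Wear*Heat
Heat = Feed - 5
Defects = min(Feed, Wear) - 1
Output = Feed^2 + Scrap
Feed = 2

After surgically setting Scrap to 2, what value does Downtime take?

-15

Under do(Scrap=2), the mechanism Scrap = Wear*Heat is discarded; Scrap is fixed at 2.
Heat = Feed - 5  [with Feed=2]  = -3
Wear = Heat + 2Feed + 4  [with Heat=-3, Feed=2]  = 5
Defects = min(Feed, Wear) - 1  [with Feed=2, Wear=5]  = 1
Output = Feed^2 + Scrap  [with Feed=2, Scrap=2]  = 6
Downtime = -3Output + 2Defects + 1  [with Output=6, Defects=1]  = -15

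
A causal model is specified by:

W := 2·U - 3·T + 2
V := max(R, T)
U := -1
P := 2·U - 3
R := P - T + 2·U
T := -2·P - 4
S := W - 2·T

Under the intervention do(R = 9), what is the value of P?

The intervention breaks the incoming arrows to R: R := P - T + 2·U no longer applies, and R = 9.
Since P is not a descendant of the intervened variable, it is unaffected.
P = 2·U - 3  [with U=-1]  = -5

-5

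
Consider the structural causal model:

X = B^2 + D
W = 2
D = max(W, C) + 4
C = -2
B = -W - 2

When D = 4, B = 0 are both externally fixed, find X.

The joint intervention fixes D = 4, B = 0, removing each variable's own equation.
X = B^2 + D  [with B=0, D=4]  = 4

4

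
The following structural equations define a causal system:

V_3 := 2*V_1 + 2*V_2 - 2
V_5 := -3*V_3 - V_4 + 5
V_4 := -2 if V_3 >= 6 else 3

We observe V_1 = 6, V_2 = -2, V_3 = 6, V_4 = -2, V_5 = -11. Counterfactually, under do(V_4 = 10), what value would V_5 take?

Intervening sets V_4 = 10 and removes its equation (V_4 := -2 if V_3 >= 6 else 3).
V_3 = 2*V_1 + 2*V_2 - 2  [with V_1=6, V_2=-2]  = 6
V_5 = -3*V_3 - V_4 + 5  [with V_3=6, V_4=10]  = -23

-23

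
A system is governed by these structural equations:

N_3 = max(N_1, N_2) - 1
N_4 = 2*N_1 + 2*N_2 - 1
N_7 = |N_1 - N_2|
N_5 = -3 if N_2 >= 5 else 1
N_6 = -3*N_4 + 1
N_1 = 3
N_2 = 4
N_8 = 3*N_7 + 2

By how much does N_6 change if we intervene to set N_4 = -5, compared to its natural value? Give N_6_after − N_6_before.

54

Under do(N_4=-5), the mechanism N_4 = 2*N_1 + 2*N_2 - 1 is discarded; N_4 is fixed at -5.
N_6 = -3*N_4 + 1  [with N_4=-5]  = 16
Without intervention: N_4 = 2*N_1 + 2*N_2 - 1  [with N_1=3, N_2=4]  = 13; N_6 = -3*N_4 + 1  [with N_4=13]  = -38.
Change = 16 − (-38) = 54.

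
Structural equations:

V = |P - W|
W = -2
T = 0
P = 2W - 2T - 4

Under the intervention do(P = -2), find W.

-2

Under do(P=-2), the mechanism P = 2W - 2T - 4 is discarded; P is fixed at -2.
Since W is not a descendant of the intervened variable, it is unaffected.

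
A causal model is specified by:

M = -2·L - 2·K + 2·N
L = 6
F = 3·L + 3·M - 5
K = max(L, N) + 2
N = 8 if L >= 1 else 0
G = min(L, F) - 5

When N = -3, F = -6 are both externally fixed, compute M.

-34

The joint intervention fixes N = -3, F = -6, removing each variable's own equation.
K = max(L, N) + 2  [with L=6, N=-3]  = 8
M = -2·L - 2·K + 2·N  [with L=6, K=8, N=-3]  = -34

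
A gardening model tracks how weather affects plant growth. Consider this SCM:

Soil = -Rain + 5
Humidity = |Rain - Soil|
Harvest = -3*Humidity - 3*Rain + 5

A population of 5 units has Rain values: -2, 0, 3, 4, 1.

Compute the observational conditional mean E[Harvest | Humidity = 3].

-11.5

E[Harvest|Humidity=3] averages over only the 2 units with Humidity=3 (Rain = 4, 1): Harvest = -16, -7, mean -11.5.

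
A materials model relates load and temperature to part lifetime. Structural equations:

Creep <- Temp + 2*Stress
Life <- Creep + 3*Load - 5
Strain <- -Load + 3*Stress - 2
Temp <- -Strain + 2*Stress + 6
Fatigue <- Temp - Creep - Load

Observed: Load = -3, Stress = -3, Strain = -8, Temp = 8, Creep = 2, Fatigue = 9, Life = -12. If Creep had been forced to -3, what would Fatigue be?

The intervention breaks the incoming arrows to Creep: Creep <- Temp + 2*Stress no longer applies, and Creep = -3.
Strain = -Load + 3*Stress - 2  [with Load=-3, Stress=-3]  = -8
Temp = -Strain + 2*Stress + 6  [with Strain=-8, Stress=-3]  = 8
Fatigue = Temp - Creep - Load  [with Temp=8, Creep=-3, Load=-3]  = 14

14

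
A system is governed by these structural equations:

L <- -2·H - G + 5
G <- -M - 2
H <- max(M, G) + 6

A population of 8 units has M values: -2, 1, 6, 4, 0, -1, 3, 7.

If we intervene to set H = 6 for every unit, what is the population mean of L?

Every unit gets H=6 under the intervention. L values become -7, -4, 1, -1, -5, -6, -2, 2; E[L|do(H=6)] = -2.75.

-2.75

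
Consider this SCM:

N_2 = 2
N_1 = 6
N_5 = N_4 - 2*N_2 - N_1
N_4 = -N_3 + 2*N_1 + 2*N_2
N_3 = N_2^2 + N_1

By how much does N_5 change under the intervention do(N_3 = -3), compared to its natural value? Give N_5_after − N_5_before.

do(N_3=-3) replaces the equation N_3 = N_2^2 + N_1 with the constant N_3 = -3.
N_4 = -N_3 + 2*N_1 + 2*N_2  [with N_3=-3, N_1=6, N_2=2]  = 19
N_5 = N_4 - 2*N_2 - N_1  [with N_4=19, N_2=2, N_1=6]  = 9
Without intervention: N_3 = N_2^2 + N_1  [with N_2=2, N_1=6]  = 10; N_4 = -N_3 + 2*N_1 + 2*N_2  [with N_3=10, N_1=6, N_2=2]  = 6; N_5 = N_4 - 2*N_2 - N_1  [with N_4=6, N_2=2, N_1=6]  = -4.
Change = 9 − (-4) = 13.

13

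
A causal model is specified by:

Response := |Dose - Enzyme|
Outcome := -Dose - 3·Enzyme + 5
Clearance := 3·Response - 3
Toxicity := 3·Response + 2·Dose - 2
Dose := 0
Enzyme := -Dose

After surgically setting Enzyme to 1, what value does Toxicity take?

1

Under do(Enzyme=1), the mechanism Enzyme := -Dose is discarded; Enzyme is fixed at 1.
Response = |Dose - Enzyme|  [with Dose=0, Enzyme=1]  = 1
Toxicity = 3·Response + 2·Dose - 2  [with Response=1, Dose=0]  = 1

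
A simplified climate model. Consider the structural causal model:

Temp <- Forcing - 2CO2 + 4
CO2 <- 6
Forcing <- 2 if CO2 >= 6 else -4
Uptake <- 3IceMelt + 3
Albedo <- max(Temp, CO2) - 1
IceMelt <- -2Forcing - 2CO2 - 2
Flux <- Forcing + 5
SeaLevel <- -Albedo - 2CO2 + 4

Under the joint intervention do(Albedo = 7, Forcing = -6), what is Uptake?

Under do(Albedo = 7, Forcing = -6), each intervened variable's structural equation is replaced by its fixed value.
IceMelt = -2Forcing - 2CO2 - 2  [with Forcing=-6, CO2=6]  = -2
Uptake = 3IceMelt + 3  [with IceMelt=-2]  = -3

-3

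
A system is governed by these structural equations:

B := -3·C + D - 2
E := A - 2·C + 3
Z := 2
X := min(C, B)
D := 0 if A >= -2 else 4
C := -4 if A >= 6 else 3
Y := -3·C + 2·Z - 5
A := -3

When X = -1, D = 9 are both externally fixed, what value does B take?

-2

Under do(X = -1, D = 9), each intervened variable's structural equation is replaced by its fixed value.
C = -4 if A >= 6 else 3  [with A=-3]  = 3
B = -3·C + D - 2  [with C=3, D=9]  = -2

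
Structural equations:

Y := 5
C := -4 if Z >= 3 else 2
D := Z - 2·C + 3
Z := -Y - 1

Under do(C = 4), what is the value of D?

-11

The intervention breaks the incoming arrows to C: C := -4 if Z >= 3 else 2 no longer applies, and C = 4.
Z = -Y - 1  [with Y=5]  = -6
D = Z - 2·C + 3  [with Z=-6, C=4]  = -11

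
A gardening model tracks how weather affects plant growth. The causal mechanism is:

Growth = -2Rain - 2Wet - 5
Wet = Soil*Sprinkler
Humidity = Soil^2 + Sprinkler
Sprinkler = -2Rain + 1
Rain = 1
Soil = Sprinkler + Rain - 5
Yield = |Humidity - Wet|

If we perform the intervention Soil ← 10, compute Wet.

-10

The intervention breaks the incoming arrows to Soil: Soil = Sprinkler + Rain - 5 no longer applies, and Soil = 10.
Sprinkler = -2Rain + 1  [with Rain=1]  = -1
Wet = Soil*Sprinkler  [with Soil=10, Sprinkler=-1]  = -10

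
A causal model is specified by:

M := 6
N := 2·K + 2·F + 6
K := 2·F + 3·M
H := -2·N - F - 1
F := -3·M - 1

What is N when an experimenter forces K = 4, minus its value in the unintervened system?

The intervention breaks the incoming arrows to K: K := 2·F + 3·M no longer applies, and K = 4.
F = -3·M - 1  [with M=6]  = -19
N = 2·K + 2·F + 6  [with K=4, F=-19]  = -24
Without intervention: F = -3·M - 1  [with M=6]  = -19; K = 2·F + 3·M  [with F=-19, M=6]  = -20; N = 2·K + 2·F + 6  [with K=-20, F=-19]  = -72.
Change = -24 − (-72) = 48.

48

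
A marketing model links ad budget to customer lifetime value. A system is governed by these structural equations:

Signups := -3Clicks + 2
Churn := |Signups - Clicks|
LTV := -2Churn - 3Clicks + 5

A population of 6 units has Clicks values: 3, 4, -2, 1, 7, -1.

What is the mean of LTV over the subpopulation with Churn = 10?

-16.5

E[LTV|Churn=10] averages over only the 2 units with Churn=10 (Clicks = 3, -2): LTV = -24, -9, mean -16.5.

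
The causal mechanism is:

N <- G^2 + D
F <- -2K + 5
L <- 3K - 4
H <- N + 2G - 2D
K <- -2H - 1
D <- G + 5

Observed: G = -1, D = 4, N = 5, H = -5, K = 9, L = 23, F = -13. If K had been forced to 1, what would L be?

The intervention breaks the incoming arrows to K: K <- -2H - 1 no longer applies, and K = 1.
L = 3K - 4  [with K=1]  = -1

-1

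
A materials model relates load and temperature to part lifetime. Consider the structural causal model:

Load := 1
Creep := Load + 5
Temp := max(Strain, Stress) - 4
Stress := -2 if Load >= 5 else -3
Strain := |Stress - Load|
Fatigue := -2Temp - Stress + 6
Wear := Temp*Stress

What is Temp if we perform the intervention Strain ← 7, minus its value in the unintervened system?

The intervention breaks the incoming arrows to Strain: Strain := |Stress - Load| no longer applies, and Strain = 7.
Stress = -2 if Load >= 5 else -3  [with Load=1]  = -3
Temp = max(Strain, Stress) - 4  [with Strain=7, Stress=-3]  = 3
Without intervention: Stress = -2 if Load >= 5 else -3  [with Load=1]  = -3; Strain = |Stress - Load|  [with Stress=-3, Load=1]  = 4; Temp = max(Strain, Stress) - 4  [with Strain=4, Stress=-3]  = 0.
Change = 3 − 0 = 3.

3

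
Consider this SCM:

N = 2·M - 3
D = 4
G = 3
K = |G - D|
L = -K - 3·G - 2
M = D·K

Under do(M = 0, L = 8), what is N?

The joint intervention fixes M = 0, L = 8, removing each variable's own equation.
N = 2·M - 3  [with M=0]  = -3

-3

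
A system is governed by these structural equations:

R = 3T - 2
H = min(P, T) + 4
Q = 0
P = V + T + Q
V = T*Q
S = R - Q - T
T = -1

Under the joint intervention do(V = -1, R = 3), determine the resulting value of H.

2

Setting V = -1, R = 3 by intervention discards those variables' equations.
P = V + T + Q  [with V=-1, T=-1, Q=0]  = -2
H = min(P, T) + 4  [with P=-2, T=-1]  = 2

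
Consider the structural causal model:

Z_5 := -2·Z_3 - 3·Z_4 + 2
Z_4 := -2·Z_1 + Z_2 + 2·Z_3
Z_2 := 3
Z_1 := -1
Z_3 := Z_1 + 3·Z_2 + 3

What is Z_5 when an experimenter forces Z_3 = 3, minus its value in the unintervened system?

do(Z_3=3) replaces the equation Z_3 := Z_1 + 3·Z_2 + 3 with the constant Z_3 = 3.
Z_4 = -2·Z_1 + Z_2 + 2·Z_3  [with Z_1=-1, Z_2=3, Z_3=3]  = 11
Z_5 = -2·Z_3 - 3·Z_4 + 2  [with Z_3=3, Z_4=11]  = -37
Without intervention: Z_3 = Z_1 + 3·Z_2 + 3  [with Z_1=-1, Z_2=3]  = 11; Z_4 = -2·Z_1 + Z_2 + 2·Z_3  [with Z_1=-1, Z_2=3, Z_3=11]  = 27; Z_5 = -2·Z_3 - 3·Z_4 + 2  [with Z_3=11, Z_4=27]  = -101.
Change = -37 − (-101) = 64.

64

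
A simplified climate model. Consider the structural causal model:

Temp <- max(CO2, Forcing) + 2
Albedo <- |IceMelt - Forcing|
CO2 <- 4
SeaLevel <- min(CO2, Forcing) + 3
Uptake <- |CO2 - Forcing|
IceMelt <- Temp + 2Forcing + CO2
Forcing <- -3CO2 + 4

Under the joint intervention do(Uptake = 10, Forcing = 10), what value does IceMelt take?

36

Under do(Uptake = 10, Forcing = 10), each intervened variable's structural equation is replaced by its fixed value.
Temp = max(CO2, Forcing) + 2  [with CO2=4, Forcing=10]  = 12
IceMelt = Temp + 2Forcing + CO2  [with Temp=12, Forcing=10, CO2=4]  = 36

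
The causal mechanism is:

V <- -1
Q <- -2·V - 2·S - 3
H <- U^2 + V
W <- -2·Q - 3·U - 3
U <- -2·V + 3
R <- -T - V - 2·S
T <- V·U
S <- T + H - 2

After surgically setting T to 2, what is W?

The intervention breaks the incoming arrows to T: T <- V·U no longer applies, and T = 2.
U = -2·V + 3  [with V=-1]  = 5
H = U^2 + V  [with U=5, V=-1]  = 24
S = T + H - 2  [with T=2, H=24]  = 24
Q = -2·V - 2·S - 3  [with V=-1, S=24]  = -49
W = -2·Q - 3·U - 3  [with Q=-49, U=5]  = 80

80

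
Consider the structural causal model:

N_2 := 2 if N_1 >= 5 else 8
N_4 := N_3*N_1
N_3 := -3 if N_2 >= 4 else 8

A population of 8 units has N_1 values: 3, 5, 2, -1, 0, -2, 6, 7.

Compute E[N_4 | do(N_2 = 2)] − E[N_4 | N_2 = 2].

-28

do(N_2=2) breaks N_2's dependence on N_1. With N_2=2 fixed, N_4 across the units is 24, 40, 16, -8, 0, -16, 48, 56, mean 20.
E[N_4|N_2=2] averages over only the 3 units with N_2=2 (N_1 = 5, 6, 7): N_4 = 40, 48, 56, mean 48.
Difference = 20 − 48 = -28.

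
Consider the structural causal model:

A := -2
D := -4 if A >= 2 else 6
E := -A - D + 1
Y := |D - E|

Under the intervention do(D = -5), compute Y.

13

Under do(D=-5), the mechanism D := -4 if A >= 2 else 6 is discarded; D is fixed at -5.
E = -A - D + 1  [with A=-2, D=-5]  = 8
Y = |D - E|  [with D=-5, E=8]  = 13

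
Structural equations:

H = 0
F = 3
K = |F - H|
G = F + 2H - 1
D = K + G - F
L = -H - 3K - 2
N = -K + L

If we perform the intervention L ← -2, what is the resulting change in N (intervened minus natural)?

9

Intervening sets L = -2 and removes its equation (L = -H - 3K - 2).
K = |F - H|  [with F=3, H=0]  = 3
N = -K + L  [with K=3, L=-2]  = -5
Without intervention: K = |F - H|  [with F=3, H=0]  = 3; L = -H - 3K - 2  [with H=0, K=3]  = -11; N = -K + L  [with K=3, L=-11]  = -14.
Change = -5 − (-14) = 9.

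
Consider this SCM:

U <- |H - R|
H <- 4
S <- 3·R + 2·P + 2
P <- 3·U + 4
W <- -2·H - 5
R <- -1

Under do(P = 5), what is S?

9

The intervention breaks the incoming arrows to P: P <- 3·U + 4 no longer applies, and P = 5.
S = 3·R + 2·P + 2  [with R=-1, P=5]  = 9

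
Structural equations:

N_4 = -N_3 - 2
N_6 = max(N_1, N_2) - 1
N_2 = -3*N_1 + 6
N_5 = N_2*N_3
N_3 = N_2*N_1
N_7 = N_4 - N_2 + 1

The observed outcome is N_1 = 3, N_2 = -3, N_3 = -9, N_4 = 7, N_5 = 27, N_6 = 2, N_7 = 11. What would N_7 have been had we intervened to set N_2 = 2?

-9

Under do(N_2=2), the mechanism N_2 = -3*N_1 + 6 is discarded; N_2 is fixed at 2.
N_3 = N_2*N_1  [with N_2=2, N_1=3]  = 6
N_4 = -N_3 - 2  [with N_3=6]  = -8
N_7 = N_4 - N_2 + 1  [with N_4=-8, N_2=2]  = -9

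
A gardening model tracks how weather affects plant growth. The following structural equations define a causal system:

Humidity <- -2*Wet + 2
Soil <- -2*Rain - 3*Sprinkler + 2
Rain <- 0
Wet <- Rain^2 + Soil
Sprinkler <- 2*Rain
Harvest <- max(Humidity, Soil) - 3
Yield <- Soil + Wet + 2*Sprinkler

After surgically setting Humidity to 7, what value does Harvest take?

4

Under do(Humidity=7), the mechanism Humidity <- -2*Wet + 2 is discarded; Humidity is fixed at 7.
Sprinkler = 2*Rain  [with Rain=0]  = 0
Soil = -2*Rain - 3*Sprinkler + 2  [with Rain=0, Sprinkler=0]  = 2
Harvest = max(Humidity, Soil) - 3  [with Humidity=7, Soil=2]  = 4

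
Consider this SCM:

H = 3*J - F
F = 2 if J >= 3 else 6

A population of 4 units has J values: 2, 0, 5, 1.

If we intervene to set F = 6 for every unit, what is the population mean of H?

0

Under do(F=6), F's equation is replaced by F=6 for every unit. Per-unit H: 0, -6, 9, -3. Mean = 0.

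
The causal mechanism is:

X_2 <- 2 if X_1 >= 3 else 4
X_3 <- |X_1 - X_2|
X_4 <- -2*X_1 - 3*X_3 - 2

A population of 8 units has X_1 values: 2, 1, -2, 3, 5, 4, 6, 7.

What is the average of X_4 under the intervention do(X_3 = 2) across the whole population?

-14.5

Under do(X_3=2), X_3's equation is replaced by X_3=2 for every unit. Per-unit X_4: -12, -10, -4, -14, -18, -16, -20, -22. Mean = -14.5.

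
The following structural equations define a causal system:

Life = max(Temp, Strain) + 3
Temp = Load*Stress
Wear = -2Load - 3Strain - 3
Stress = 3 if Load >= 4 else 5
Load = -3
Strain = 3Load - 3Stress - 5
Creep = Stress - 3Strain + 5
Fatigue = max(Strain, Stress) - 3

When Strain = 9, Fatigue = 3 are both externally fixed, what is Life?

12

Under do(Strain = 9, Fatigue = 3), each intervened variable's structural equation is replaced by its fixed value.
Stress = 3 if Load >= 4 else 5  [with Load=-3]  = 5
Temp = Load*Stress  [with Load=-3, Stress=5]  = -15
Life = max(Temp, Strain) + 3  [with Temp=-15, Strain=9]  = 12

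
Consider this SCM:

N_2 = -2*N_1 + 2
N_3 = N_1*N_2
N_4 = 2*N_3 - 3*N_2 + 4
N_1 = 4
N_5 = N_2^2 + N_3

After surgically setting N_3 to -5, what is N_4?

12

The intervention breaks the incoming arrows to N_3: N_3 = N_1*N_2 no longer applies, and N_3 = -5.
N_2 = -2*N_1 + 2  [with N_1=4]  = -6
N_4 = 2*N_3 - 3*N_2 + 4  [with N_3=-5, N_2=-6]  = 12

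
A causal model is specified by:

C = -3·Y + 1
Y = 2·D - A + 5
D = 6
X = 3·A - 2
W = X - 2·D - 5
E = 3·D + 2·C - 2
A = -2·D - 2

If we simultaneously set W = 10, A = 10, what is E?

Under do(W = 10, A = 10), each intervened variable's structural equation is replaced by its fixed value.
Y = 2·D - A + 5  [with D=6, A=10]  = 7
C = -3·Y + 1  [with Y=7]  = -20
E = 3·D + 2·C - 2  [with D=6, C=-20]  = -24

-24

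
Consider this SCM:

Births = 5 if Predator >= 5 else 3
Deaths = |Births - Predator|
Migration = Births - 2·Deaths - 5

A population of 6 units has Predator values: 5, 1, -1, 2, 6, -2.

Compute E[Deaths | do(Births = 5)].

3.5

Every unit gets Births=5 under the intervention. Deaths values become 0, 4, 6, 3, 1, 7; E[Deaths|do(Births=5)] = 3.5.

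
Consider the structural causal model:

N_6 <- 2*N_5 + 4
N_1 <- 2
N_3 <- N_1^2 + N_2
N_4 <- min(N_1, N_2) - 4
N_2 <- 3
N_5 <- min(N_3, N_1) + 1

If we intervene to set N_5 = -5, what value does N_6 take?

The intervention breaks the incoming arrows to N_5: N_5 <- min(N_3, N_1) + 1 no longer applies, and N_5 = -5.
N_6 = 2*N_5 + 4  [with N_5=-5]  = -6

-6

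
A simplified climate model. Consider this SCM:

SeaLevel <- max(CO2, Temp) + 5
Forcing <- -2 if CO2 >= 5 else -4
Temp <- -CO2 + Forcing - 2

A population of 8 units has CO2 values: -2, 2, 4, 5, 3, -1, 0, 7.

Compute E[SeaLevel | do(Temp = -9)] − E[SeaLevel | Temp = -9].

Under do(Temp=-9), Temp's equation is replaced by Temp=-9 for every unit. Per-unit SeaLevel: 3, 7, 9, 10, 8, 4, 5, 12. Mean = 7.25.
Observing Temp=-9 restricts to units where Temp's equation naturally yields -9: CO2 ∈ {5, 3}. In that subpopulation SeaLevel = 10, 8, mean 9.
Difference = 7.25 − 9 = -1.75.

-1.75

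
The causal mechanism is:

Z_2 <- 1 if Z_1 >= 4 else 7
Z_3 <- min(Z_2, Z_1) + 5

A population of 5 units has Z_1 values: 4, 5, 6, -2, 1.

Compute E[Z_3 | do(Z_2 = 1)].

5.4

The intervention sets Z_2=1 in all 5 units regardless of Z_1. Recomputing Z_3 per unit gives 6, 6, 6, 3, 6; average 5.4.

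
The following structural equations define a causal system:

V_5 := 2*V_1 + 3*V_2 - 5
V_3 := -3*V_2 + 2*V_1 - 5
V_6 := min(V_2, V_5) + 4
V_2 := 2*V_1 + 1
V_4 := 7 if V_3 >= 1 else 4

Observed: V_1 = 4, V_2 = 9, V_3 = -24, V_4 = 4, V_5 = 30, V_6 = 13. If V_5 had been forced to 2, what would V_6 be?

6

The intervention breaks the incoming arrows to V_5: V_5 := 2*V_1 + 3*V_2 - 5 no longer applies, and V_5 = 2.
V_2 = 2*V_1 + 1  [with V_1=4]  = 9
V_6 = min(V_2, V_5) + 4  [with V_2=9, V_5=2]  = 6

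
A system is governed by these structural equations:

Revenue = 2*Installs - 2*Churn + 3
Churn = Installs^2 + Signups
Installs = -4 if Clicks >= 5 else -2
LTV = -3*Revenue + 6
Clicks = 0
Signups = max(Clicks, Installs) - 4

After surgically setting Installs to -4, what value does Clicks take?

Under do(Installs=-4), the mechanism Installs = -4 if Clicks >= 5 else -2 is discarded; Installs is fixed at -4.
Clicks is not downstream of the intervention, so its value is determined by the original equations.

0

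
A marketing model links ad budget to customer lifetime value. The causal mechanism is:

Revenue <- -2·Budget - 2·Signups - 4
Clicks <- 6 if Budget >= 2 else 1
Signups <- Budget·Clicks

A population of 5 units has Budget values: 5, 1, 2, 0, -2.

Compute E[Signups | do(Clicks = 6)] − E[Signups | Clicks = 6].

-13.8

do(Clicks=6) breaks Clicks's dependence on Budget. With Clicks=6 fixed, Signups across the units is 30, 6, 12, 0, -12, mean 7.2.
E[Signups|Clicks=6] averages over only the 2 units with Clicks=6 (Budget = 5, 2): Signups = 30, 12, mean 21.
Difference = 7.2 − 21 = -13.8.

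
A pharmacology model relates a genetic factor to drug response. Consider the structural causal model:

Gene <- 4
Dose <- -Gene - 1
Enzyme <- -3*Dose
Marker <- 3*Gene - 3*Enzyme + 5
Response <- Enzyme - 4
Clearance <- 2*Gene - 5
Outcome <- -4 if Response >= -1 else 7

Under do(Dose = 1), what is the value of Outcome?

7

Under do(Dose=1), the mechanism Dose <- -Gene - 1 is discarded; Dose is fixed at 1.
Enzyme = -3*Dose  [with Dose=1]  = -3
Response = Enzyme - 4  [with Enzyme=-3]  = -7
Outcome = -4 if Response >= -1 else 7  [with Response=-7]  = 7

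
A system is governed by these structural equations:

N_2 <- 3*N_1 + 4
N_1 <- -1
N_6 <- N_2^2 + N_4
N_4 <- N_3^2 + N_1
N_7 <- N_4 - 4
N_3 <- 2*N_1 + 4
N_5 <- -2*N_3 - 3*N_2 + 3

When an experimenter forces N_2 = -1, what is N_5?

do(N_2=-1) replaces the equation N_2 <- 3*N_1 + 4 with the constant N_2 = -1.
N_3 = 2*N_1 + 4  [with N_1=-1]  = 2
N_5 = -2*N_3 - 3*N_2 + 3  [with N_3=2, N_2=-1]  = 2

2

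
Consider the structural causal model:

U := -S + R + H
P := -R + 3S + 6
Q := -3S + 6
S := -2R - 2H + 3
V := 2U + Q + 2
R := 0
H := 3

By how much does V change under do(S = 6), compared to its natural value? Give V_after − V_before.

The intervention breaks the incoming arrows to S: S := -2R - 2H + 3 no longer applies, and S = 6.
U = -S + R + H  [with S=6, R=0, H=3]  = -3
Q = -3S + 6  [with S=6]  = -12
V = 2U + Q + 2  [with U=-3, Q=-12]  = -16
Without intervention: S = -2R - 2H + 3  [with R=0, H=3]  = -3; U = -S + R + H  [with S=-3, R=0, H=3]  = 6; Q = -3S + 6  [with S=-3]  = 15; V = 2U + Q + 2  [with U=6, Q=15]  = 29.
Change = -16 − 29 = -45.

-45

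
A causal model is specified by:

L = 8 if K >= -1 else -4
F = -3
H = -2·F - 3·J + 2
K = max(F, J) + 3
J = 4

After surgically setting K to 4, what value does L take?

8

Intervening sets K = 4 and removes its equation (K = max(F, J) + 3).
L = 8 if K >= -1 else -4  [with K=4]  = 8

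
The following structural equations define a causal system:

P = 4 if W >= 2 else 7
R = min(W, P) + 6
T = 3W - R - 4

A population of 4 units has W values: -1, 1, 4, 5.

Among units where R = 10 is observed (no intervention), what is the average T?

Observing R=10 restricts to units where R's equation naturally yields 10: W ∈ {4, 5}. In that subpopulation T = -2, 1, mean -0.5.

-0.5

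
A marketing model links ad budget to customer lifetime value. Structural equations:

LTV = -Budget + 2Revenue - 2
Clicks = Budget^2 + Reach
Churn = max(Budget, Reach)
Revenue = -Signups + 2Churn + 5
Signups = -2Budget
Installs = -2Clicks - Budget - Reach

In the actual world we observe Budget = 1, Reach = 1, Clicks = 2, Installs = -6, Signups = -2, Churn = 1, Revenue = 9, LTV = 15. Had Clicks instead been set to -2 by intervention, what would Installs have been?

The intervention breaks the incoming arrows to Clicks: Clicks = Budget^2 + Reach no longer applies, and Clicks = -2.
Installs = -2Clicks - Budget - Reach  [with Clicks=-2, Budget=1, Reach=1]  = 2

2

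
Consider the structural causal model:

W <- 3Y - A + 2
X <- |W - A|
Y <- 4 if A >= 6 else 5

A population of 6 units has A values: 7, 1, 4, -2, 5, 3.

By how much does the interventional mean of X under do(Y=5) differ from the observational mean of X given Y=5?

-1.6

do(Y=5) breaks Y's dependence on A. With Y=5 fixed, X across the units is 3, 15, 9, 21, 7, 11, mean 11.
Conditioning on Y=5 selects the 5 unit(s) with A ∈ {1, 4, -2, 5, 3}. Their X values: 15, 9, 21, 7, 11. Mean = 12.6.
Difference = 11 − 12.6 = -1.6.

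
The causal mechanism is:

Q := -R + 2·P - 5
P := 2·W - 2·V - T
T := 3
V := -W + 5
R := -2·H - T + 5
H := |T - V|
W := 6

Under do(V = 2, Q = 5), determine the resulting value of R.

Under do(V = 2, Q = 5), each intervened variable's structural equation is replaced by its fixed value.
H = |T - V|  [with T=3, V=2]  = 1
R = -2·H - T + 5  [with H=1, T=3]  = 0

0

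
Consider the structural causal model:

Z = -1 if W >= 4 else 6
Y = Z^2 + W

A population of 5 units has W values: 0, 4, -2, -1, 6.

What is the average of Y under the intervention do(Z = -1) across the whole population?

2.4

Under do(Z=-1), Z's equation is replaced by Z=-1 for every unit. Per-unit Y: 1, 5, -1, 0, 7. Mean = 2.4.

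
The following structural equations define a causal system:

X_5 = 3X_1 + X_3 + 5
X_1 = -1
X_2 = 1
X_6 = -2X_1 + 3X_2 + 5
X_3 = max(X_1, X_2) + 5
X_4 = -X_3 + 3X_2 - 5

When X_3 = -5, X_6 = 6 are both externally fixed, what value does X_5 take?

The joint intervention fixes X_3 = -5, X_6 = 6, removing each variable's own equation.
X_5 = 3X_1 + X_3 + 5  [with X_1=-1, X_3=-5]  = -3

-3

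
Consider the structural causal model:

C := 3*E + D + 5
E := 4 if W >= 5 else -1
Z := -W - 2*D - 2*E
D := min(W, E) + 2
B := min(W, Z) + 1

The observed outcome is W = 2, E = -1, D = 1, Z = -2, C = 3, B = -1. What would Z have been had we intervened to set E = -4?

Under do(E=-4), the mechanism E := 4 if W >= 5 else -1 is discarded; E is fixed at -4.
D = min(W, E) + 2  [with W=2, E=-4]  = -2
Z = -W - 2*D - 2*E  [with W=2, D=-2, E=-4]  = 10

10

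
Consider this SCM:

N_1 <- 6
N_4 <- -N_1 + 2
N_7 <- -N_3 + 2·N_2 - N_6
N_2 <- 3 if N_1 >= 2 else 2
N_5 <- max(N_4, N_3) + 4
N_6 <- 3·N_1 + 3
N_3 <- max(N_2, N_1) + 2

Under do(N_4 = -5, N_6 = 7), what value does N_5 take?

Setting N_4 = -5, N_6 = 7 by intervention discards those variables' equations.
N_2 = 3 if N_1 >= 2 else 2  [with N_1=6]  = 3
N_3 = max(N_2, N_1) + 2  [with N_2=3, N_1=6]  = 8
N_5 = max(N_4, N_3) + 4  [with N_4=-5, N_3=8]  = 12

12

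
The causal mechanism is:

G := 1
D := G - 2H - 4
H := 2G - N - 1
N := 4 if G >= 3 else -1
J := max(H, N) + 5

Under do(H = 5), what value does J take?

10

do(H=5) replaces the equation H := 2G - N - 1 with the constant H = 5.
N = 4 if G >= 3 else -1  [with G=1]  = -1
J = max(H, N) + 5  [with H=5, N=-1]  = 10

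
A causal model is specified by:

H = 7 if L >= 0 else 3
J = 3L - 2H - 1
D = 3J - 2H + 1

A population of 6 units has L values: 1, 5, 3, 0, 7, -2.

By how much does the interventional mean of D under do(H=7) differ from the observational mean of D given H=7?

Under do(H=7), H's equation is replaced by H=7 for every unit. Per-unit D: -49, -13, -31, -58, 5, -76. Mean = -37.
Observing H=7 restricts to units where H's equation naturally yields 7: L ∈ {1, 5, 3, 0, 7}. In that subpopulation D = -49, -13, -31, -58, 5, mean -29.2.
Difference = -37 − (-29.2) = -7.8.

-7.8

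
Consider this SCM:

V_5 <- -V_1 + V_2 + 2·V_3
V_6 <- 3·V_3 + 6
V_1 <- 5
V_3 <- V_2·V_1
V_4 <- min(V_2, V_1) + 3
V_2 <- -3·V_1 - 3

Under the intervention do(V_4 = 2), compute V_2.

-18

The intervention breaks the incoming arrows to V_4: V_4 <- min(V_2, V_1) + 3 no longer applies, and V_4 = 2.
Since V_2 is not a descendant of the intervened variable, it is unaffected.
V_2 = -3·V_1 - 3  [with V_1=5]  = -18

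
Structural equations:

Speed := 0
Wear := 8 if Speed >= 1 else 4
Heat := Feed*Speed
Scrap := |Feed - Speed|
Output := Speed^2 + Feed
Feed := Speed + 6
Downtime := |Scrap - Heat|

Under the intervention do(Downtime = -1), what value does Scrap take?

The intervention breaks the incoming arrows to Downtime: Downtime := |Scrap - Heat| no longer applies, and Downtime = -1.
Scrap is not downstream of the intervention, so its value is determined by the original equations.
Feed = Speed + 6  [with Speed=0]  = 6
Scrap = |Feed - Speed|  [with Feed=6, Speed=0]  = 6

6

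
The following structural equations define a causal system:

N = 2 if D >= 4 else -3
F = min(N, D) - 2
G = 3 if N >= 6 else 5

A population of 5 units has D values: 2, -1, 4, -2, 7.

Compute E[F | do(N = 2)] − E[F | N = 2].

do(N=2) breaks N's dependence on D. With N=2 fixed, F across the units is 0, -3, 0, -4, 0, mean -1.4.
Conditioning on N=2 selects the 2 unit(s) with D ∈ {4, 7}. Their F values: 0, 0. Mean = 0.
Difference = -1.4 − 0 = -1.4.

-1.4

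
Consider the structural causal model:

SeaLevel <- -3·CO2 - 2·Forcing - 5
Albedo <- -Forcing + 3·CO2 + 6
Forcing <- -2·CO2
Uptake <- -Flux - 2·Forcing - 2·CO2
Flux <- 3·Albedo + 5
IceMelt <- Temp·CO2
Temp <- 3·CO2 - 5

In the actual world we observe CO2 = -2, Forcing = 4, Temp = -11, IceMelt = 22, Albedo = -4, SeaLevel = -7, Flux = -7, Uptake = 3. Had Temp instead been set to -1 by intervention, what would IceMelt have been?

The intervention breaks the incoming arrows to Temp: Temp <- 3·CO2 - 5 no longer applies, and Temp = -1.
IceMelt = Temp·CO2  [with Temp=-1, CO2=-2]  = 2

2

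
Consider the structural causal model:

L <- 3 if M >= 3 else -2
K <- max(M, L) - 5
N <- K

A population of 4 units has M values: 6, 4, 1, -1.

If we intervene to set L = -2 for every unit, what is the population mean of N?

The intervention sets L=-2 in all 4 units regardless of M. Recomputing N per unit gives 1, -1, -4, -6; average -2.5.

-2.5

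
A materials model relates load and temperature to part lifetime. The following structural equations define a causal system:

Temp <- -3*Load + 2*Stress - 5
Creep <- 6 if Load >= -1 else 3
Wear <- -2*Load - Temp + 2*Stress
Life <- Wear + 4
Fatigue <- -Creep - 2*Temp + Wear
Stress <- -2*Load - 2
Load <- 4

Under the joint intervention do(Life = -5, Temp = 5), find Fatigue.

Setting Life = -5, Temp = 5 by intervention discards those variables' equations.
Stress = -2*Load - 2  [with Load=4]  = -10
Creep = 6 if Load >= -1 else 3  [with Load=4]  = 6
Wear = -2*Load - Temp + 2*Stress  [with Load=4, Temp=5, Stress=-10]  = -33
Fatigue = -Creep - 2*Temp + Wear  [with Creep=6, Temp=5, Wear=-33]  = -49

-49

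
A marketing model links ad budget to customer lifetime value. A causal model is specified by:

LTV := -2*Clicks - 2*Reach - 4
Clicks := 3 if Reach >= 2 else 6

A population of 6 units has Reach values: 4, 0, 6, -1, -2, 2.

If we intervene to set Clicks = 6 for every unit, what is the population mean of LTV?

The intervention sets Clicks=6 in all 6 units regardless of Reach. Recomputing LTV per unit gives -24, -16, -28, -14, -12, -20; average -19.

-19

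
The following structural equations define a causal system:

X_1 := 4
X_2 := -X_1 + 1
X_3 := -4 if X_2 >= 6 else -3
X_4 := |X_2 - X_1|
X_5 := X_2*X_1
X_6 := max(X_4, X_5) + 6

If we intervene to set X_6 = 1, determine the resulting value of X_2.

do(X_6=1) replaces the equation X_6 := max(X_4, X_5) + 6 with the constant X_6 = 1.
X_2 is not downstream of the intervention, so its value is determined by the original equations.
X_2 = -X_1 + 1  [with X_1=4]  = -3

-3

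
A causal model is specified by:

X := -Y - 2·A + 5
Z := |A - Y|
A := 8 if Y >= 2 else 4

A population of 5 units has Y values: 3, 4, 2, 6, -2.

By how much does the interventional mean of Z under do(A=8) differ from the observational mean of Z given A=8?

1.15

The intervention sets A=8 in all 5 units regardless of Y. Recomputing Z per unit gives 5, 4, 6, 2, 10; average 5.4.
E[Z|A=8] averages over only the 4 units with A=8 (Y = 3, 4, 2, 6): Z = 5, 4, 6, 2, mean 4.25.
Difference = 5.4 − 4.25 = 1.15.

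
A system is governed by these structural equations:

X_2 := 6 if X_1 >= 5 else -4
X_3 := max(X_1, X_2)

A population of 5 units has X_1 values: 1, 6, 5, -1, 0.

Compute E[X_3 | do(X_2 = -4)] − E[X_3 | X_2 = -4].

do(X_2=-4) breaks X_2's dependence on X_1. With X_2=-4 fixed, X_3 across the units is 1, 6, 5, -1, 0, mean 2.2.
Observing X_2=-4 restricts to units where X_2's equation naturally yields -4: X_1 ∈ {1, -1, 0}. In that subpopulation X_3 = 1, -1, 0, mean 0.
Difference = 2.2 − 0 = 2.2.

2.2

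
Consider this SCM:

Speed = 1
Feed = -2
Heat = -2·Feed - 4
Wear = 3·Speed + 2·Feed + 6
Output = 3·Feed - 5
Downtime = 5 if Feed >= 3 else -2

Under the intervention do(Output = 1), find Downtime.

The intervention breaks the incoming arrows to Output: Output = 3·Feed - 5 no longer applies, and Output = 1.
Since Downtime is not a descendant of the intervened variable, it is unaffected.
Downtime = 5 if Feed >= 3 else -2  [with Feed=-2]  = -2

-2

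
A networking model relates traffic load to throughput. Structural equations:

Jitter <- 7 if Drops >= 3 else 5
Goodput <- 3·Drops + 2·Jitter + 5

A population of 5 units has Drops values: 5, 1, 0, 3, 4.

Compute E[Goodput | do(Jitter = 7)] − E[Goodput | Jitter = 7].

Every unit gets Jitter=7 under the intervention. Goodput values become 34, 22, 19, 28, 31; E[Goodput|do(Jitter=7)] = 26.8.
Conditioning on Jitter=7 selects the 3 unit(s) with Drops ∈ {5, 3, 4}. Their Goodput values: 34, 28, 31. Mean = 31.
Difference = 26.8 − 31 = -4.2.

-4.2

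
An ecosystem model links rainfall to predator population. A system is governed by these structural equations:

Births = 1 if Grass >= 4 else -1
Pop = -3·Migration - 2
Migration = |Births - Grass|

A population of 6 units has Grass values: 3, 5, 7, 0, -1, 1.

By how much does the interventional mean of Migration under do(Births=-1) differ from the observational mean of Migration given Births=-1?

The intervention sets Births=-1 in all 6 units regardless of Grass. Recomputing Migration per unit gives 4, 6, 8, 1, 0, 2; average 3.5.
Observing Births=-1 restricts to units where Births's equation naturally yields -1: Grass ∈ {3, 0, -1, 1}. In that subpopulation Migration = 4, 1, 0, 2, mean 1.75.
Difference = 3.5 − 1.75 = 1.75.

1.75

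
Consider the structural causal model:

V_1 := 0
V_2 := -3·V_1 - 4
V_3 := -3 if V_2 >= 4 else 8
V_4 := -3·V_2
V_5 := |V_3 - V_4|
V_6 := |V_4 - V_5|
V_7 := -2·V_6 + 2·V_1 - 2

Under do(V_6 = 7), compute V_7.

-16

Intervening sets V_6 = 7 and removes its equation (V_6 := |V_4 - V_5|).
V_7 = -2·V_6 + 2·V_1 - 2  [with V_6=7, V_1=0]  = -16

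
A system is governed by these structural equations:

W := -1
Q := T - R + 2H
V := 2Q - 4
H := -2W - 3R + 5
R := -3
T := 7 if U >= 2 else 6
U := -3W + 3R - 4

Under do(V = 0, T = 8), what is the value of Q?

Setting V = 0, T = 8 by intervention discards those variables' equations.
H = -2W - 3R + 5  [with W=-1, R=-3]  = 16
Q = T - R + 2H  [with T=8, R=-3, H=16]  = 43

43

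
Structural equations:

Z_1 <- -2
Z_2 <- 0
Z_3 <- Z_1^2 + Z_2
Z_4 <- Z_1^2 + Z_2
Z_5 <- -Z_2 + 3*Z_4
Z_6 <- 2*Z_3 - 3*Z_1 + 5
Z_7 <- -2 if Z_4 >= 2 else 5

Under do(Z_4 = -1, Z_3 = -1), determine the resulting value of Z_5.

-3

The joint intervention fixes Z_4 = -1, Z_3 = -1, removing each variable's own equation.
Z_5 = -Z_2 + 3*Z_4  [with Z_2=0, Z_4=-1]  = -3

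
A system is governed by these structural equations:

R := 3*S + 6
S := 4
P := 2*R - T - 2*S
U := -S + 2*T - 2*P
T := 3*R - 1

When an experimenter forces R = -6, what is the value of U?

do(R=-6) replaces the equation R := 3*S + 6 with the constant R = -6.
T = 3*R - 1  [with R=-6]  = -19
P = 2*R - T - 2*S  [with R=-6, T=-19, S=4]  = -1
U = -S + 2*T - 2*P  [with S=4, T=-19, P=-1]  = -40

-40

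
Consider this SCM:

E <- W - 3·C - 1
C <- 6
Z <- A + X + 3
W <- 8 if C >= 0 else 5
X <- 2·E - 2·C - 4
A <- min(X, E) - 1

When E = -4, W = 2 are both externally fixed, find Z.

Setting E = -4, W = 2 by intervention discards those variables' equations.
X = 2·E - 2·C - 4  [with E=-4, C=6]  = -24
A = min(X, E) - 1  [with X=-24, E=-4]  = -25
Z = A + X + 3  [with A=-25, X=-24]  = -46

-46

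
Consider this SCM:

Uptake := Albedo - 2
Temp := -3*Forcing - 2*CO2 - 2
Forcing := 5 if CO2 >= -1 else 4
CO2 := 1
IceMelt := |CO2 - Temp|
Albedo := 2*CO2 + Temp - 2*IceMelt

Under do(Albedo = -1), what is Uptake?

The intervention breaks the incoming arrows to Albedo: Albedo := 2*CO2 + Temp - 2*IceMelt no longer applies, and Albedo = -1.
Uptake = Albedo - 2  [with Albedo=-1]  = -3

-3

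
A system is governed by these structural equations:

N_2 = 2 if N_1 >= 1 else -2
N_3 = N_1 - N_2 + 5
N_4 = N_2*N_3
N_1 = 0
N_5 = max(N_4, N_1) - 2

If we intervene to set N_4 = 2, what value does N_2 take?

The intervention breaks the incoming arrows to N_4: N_4 = N_2*N_3 no longer applies, and N_4 = 2.
Since N_2 is not a descendant of the intervened variable, it is unaffected.
N_2 = 2 if N_1 >= 1 else -2  [with N_1=0]  = -2

-2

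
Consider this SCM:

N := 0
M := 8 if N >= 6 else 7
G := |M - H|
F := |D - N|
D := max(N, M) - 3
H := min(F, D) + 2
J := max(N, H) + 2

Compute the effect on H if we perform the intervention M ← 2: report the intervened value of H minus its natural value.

-5

do(M=2) replaces the equation M := 8 if N >= 6 else 7 with the constant M = 2.
D = max(N, M) - 3  [with N=0, M=2]  = -1
F = |D - N|  [with D=-1, N=0]  = 1
H = min(F, D) + 2  [with F=1, D=-1]  = 1
Without intervention: M = 8 if N >= 6 else 7  [with N=0]  = 7; D = max(N, M) - 3  [with N=0, M=7]  = 4; F = |D - N|  [with D=4, N=0]  = 4; H = min(F, D) + 2  [with F=4, D=4]  = 6.
Change = 1 − 6 = -5.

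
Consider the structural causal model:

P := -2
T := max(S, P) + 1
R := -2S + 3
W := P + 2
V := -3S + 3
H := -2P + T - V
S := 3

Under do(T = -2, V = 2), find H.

0

Setting T = -2, V = 2 by intervention discards those variables' equations.
H = -2P + T - V  [with P=-2, T=-2, V=2]  = 0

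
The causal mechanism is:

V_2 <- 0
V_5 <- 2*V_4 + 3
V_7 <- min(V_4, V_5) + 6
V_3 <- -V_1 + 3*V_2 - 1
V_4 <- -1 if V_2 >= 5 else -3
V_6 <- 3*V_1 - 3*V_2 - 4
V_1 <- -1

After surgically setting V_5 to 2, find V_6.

-7

The intervention breaks the incoming arrows to V_5: V_5 <- 2*V_4 + 3 no longer applies, and V_5 = 2.
Since V_6 is not a descendant of the intervened variable, it is unaffected.
V_6 = 3*V_1 - 3*V_2 - 4  [with V_1=-1, V_2=0]  = -7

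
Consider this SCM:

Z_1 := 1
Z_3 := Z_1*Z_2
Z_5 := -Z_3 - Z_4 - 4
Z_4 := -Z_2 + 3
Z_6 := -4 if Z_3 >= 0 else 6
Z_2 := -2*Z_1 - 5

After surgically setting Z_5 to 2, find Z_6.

The intervention breaks the incoming arrows to Z_5: Z_5 := -Z_3 - Z_4 - 4 no longer applies, and Z_5 = 2.
Since Z_6 is not a descendant of the intervened variable, it is unaffected.
Z_2 = -2*Z_1 - 5  [with Z_1=1]  = -7
Z_3 = Z_1*Z_2  [with Z_1=1, Z_2=-7]  = -7
Z_6 = -4 if Z_3 >= 0 else 6  [with Z_3=-7]  = 6

6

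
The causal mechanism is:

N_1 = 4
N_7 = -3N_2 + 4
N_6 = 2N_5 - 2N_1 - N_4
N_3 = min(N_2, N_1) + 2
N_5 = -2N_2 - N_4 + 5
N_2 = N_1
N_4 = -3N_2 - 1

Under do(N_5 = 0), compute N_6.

5

The intervention breaks the incoming arrows to N_5: N_5 = -2N_2 - N_4 + 5 no longer applies, and N_5 = 0.
N_2 = N_1  [with N_1=4]  = 4
N_4 = -3N_2 - 1  [with N_2=4]  = -13
N_6 = 2N_5 - 2N_1 - N_4  [with N_5=0, N_1=4, N_4=-13]  = 5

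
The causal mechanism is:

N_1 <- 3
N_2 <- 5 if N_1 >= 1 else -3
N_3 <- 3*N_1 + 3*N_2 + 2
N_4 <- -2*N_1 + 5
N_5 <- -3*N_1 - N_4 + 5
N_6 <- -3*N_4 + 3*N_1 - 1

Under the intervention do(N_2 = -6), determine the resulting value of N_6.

11

Under do(N_2=-6), the mechanism N_2 <- 5 if N_1 >= 1 else -3 is discarded; N_2 is fixed at -6.
No directed path runs from N_2 to N_6, so N_6 keeps its natural value.
N_4 = -2*N_1 + 5  [with N_1=3]  = -1
N_6 = -3*N_4 + 3*N_1 - 1  [with N_4=-1, N_1=3]  = 11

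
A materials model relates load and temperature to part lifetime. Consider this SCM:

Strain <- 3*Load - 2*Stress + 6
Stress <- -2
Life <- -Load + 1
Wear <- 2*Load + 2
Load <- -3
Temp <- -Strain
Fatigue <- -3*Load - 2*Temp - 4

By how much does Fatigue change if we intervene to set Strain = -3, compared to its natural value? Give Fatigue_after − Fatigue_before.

The intervention breaks the incoming arrows to Strain: Strain <- 3*Load - 2*Stress + 6 no longer applies, and Strain = -3.
Temp = -Strain  [with Strain=-3]  = 3
Fatigue = -3*Load - 2*Temp - 4  [with Load=-3, Temp=3]  = -1
Without intervention: Strain = 3*Load - 2*Stress + 6  [with Load=-3, Stress=-2]  = 1; Temp = -Strain  [with Strain=1]  = -1; Fatigue = -3*Load - 2*Temp - 4  [with Load=-3, Temp=-1]  = 7.
Change = -1 − 7 = -8.

-8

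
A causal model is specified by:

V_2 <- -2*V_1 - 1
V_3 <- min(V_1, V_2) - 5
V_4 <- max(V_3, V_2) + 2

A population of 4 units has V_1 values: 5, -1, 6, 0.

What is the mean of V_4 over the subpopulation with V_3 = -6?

2

Conditioning on V_3=-6 selects the 2 unit(s) with V_1 ∈ {-1, 0}. Their V_4 values: 3, 1. Mean = 2.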